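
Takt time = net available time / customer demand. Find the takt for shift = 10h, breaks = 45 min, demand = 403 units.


Available = 10×60 - 45 = 555 min
Takt time = 555 / 403
= 1.38 min/unit


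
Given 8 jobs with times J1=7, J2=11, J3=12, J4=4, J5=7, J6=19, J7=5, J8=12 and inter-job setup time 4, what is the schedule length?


Makespan = Σ processing + (n-1) × setup
= (7 + 11 + 12 + 4 + 7 + 19 + 5 + 12) + (8-1)×4
= 77 + 28
= 105 time units


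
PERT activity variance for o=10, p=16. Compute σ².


σ² = ((p - o) / 6)² = (p - o)² / 36
= (16 - 10)² / 36
= 6² / 36
= 36 / 36
= 1.0000


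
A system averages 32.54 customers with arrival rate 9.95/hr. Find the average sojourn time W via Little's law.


Little's law: L = λW → W = L / λ
= 32.54 / 9.95
= 3.27 hours


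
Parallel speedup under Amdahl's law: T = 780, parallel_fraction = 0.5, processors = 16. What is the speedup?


Amdahl's law: T_p = T × ((1-p) + p/N)
= 780 × ((1-0.5) + 0.5/16)
= 780 × (0.50 + 0.0312)
= 780 × 0.5312
= 414.38
Speedup = 780/414.38
= 1.88×


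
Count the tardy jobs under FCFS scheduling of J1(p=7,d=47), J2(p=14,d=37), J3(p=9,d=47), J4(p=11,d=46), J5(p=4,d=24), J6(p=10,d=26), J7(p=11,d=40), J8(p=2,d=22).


Completion vs due date:
  J1: C=7, d=47 → on time
  J2: C=21, d=37 → on time
  J3: C=30, d=47 → on time
  J4: C=41, d=46 → on time
  J5: C=45, d=24 → TARDY
  J6: C=55, d=26 → TARDY
  J7: C=66, d=40 → TARDY
  J8: C=68, d=22 → TARDY
Tardy jobs: J5, J6, J7, J8
Count = 4


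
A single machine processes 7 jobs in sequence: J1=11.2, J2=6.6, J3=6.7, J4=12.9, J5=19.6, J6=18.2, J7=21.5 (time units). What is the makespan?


Sequential makespan: sum all processing times
= 11.2 + 6.6 + 6.7 + 12.9 + 19.6 + 18.2 + 21.5
= 96.7 time units


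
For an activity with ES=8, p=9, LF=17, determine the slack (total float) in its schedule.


EF = ES + duration = 8 + 9 = 17
LS = LF - duration = 17 - 9 = 8
Total Float = LF - EF = 17 - 17
(or LS - ES = 8 - 8)
= 0


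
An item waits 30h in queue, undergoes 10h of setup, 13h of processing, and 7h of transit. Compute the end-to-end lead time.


Lead time = queue + setup + processing + transit
= 30 + 10 + 13 + 7
= 60 hours


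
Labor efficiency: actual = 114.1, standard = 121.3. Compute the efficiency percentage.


Efficiency = (actual / standard) × 100
= (114.1 / 121.3) × 100
= 94.1%


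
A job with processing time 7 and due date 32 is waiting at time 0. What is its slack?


Slack = due - current_time - processing
= 32 - 0 - 7
= 25


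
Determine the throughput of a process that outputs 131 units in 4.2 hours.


Throughput = units / time
= 131 / 4.2
= 31.2 units/hour


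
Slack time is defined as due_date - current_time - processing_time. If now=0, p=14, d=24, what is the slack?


Slack = due - current_time - processing
= 24 - 0 - 14
= 10


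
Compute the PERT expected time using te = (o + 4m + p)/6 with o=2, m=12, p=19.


te = (o + 4m + p) / 6
= (2 + 4×12 + 19) / 6
= (2 + 48 + 19) / 6
= 69 / 6
= 11.50


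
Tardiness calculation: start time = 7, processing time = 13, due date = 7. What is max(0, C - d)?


Completion = start + processing = 7 + 13 = 20
Tardiness = max(0, C - d) = max(0, 20 - 7)
= max(0, 13)
= 13


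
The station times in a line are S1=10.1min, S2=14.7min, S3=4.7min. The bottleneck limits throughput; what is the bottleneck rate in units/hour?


Bottleneck = longest station time
Station times: [10.1, 14.7, 4.7]
Max = 14.7 min
Rate = 60 / 14.7
= 4.08 units/hour (bottleneck: 14.7min)


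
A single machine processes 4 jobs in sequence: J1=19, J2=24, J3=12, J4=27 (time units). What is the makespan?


Sequential makespan: sum all processing times
= 19 + 24 + 12 + 27
= 82 time units


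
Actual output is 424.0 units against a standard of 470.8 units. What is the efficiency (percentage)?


Efficiency = (actual / standard) × 100
= (424.0 / 470.8) × 100
= 90.1%


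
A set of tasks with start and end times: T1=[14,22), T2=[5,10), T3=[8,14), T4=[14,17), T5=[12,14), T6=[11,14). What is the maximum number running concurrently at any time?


Check each time point for overlaps:
  t=12: 3 tasks active (T3, T5, T6)
Max concurrent = 3


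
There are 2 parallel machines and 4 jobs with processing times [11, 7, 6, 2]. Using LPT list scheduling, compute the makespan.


Jobs (LPT sorted): [11, 7, 6, 2]
Machines: 2
  J=11 → Machine 1 (load: 0+11=11)
  J=7 → Machine 2 (load: 0+7=7)
  J=6 → Machine 2 (load: 7+6=13)
  J=2 → Machine 1 (load: 11+2=13)
Machine loads: [13, 13]
Makespan = max = 13 time units


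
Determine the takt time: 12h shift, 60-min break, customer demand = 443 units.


Available = 12×60 - 60 = 660 min
Takt time = 660 / 443
= 1.49 min/unit


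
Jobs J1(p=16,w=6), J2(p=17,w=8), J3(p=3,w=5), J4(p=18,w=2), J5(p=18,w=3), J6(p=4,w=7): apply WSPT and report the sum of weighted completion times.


WSPT order (by p/w): J6 → J3 → J2 → J1 → J5 → J4
  J6: C=4, w·C=7×4=28
  J3: C=7, w·C=5×7=35
  J2: C=24, w·C=8×24=192
  J1: C=40, w·C=6×40=240
  J5: C=58, w·C=3×58=174
  J4: C=76, w·C=2×76=152
Σ w·C = 821
= 821


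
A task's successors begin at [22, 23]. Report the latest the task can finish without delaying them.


LF = min of all successor start times
Successors start at: [22, 23]
LF = min(22, 23)
= 22


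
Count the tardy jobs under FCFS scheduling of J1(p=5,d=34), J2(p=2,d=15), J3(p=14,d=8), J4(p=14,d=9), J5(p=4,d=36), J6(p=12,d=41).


Completion vs due date:
  J1: C=5, d=34 → on time
  J2: C=7, d=15 → on time
  J3: C=21, d=8 → TARDY
  J4: C=35, d=9 → TARDY
  J5: C=39, d=36 → TARDY
  J6: C=51, d=41 → TARDY
Tardy jobs: J3, J4, J5, J6
Count = 4


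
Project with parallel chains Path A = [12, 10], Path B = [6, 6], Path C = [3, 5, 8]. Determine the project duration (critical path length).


Path A: 12 + 10 = 22
Path B: 6 + 6 = 12
Path C: 3 + 5 + 8 = 16
Critical path = longest = max(22, 12, 16)
= 22 (Path A)


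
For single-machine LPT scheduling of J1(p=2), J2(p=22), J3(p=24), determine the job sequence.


LPT: sort by longest processing time first
  J3: p=24
  J2: p=22
  J1: p=2
Order: J3 → J2 → J1


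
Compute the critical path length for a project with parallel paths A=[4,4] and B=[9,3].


Path A: 4 + 4 = 8
Path B: 9 + 3 = 12
Critical path = longest = max(8, 12)
= 12 (Path B)


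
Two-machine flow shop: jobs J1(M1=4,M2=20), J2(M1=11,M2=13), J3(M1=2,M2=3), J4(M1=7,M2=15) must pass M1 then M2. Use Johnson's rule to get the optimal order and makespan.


Johnson's rule:
Group 1 (M1≤M2, sort by M1): ['J3', 'J1', 'J4', 'J2']
Group 2 (M1>M2, sort desc M2): []
Sequence: J3 → J1 → J4 → J2
Makespan calculation:
  J3: M1 done=2, M2 done=5
  J1: M1 done=6, M2 done=26
  J4: M1 done=13, M2 done=41
  J2: M1 done=24, M2 done=54
= Sequence: J3 → J1 → J4 → J2, Makespan: 54


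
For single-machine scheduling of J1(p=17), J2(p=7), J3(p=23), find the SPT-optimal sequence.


SPT: sort by shortest processing time
  J2: p=7
  J1: p=17
  J3: p=23
Order: J2 → J1 → J3


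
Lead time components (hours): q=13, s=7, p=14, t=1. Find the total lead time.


Lead time = queue + setup + processing + transit
= 13 + 7 + 14 + 1
= 35 hours


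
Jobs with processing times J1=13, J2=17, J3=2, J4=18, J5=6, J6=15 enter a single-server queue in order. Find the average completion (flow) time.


Completion times:
  J1: completes at 13
  J2: completes at 30
  J3: completes at 32
  J4: completes at 50
  J5: completes at 56
  J6: completes at 71
Sum = 252
Average = 252/6
= 42.00


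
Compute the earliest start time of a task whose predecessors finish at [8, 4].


ES = max of all predecessor completion times
Predecessors: [8, 4]
ES = max(8, 4)
= 8


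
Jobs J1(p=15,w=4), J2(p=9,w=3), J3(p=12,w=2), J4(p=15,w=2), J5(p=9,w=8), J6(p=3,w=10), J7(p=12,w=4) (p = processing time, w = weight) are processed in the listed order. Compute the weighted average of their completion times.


Completion times:
  J1: C=15, w×C=4×15=60
  J2: C=24, w×C=3×24=72
  J3: C=36, w×C=2×36=72
  J4: C=51, w×C=2×51=102
  J5: C=60, w×C=8×60=480
  J6: C=63, w×C=10×63=630
  J7: C=75, w×C=4×75=300
Sum w×C = 1716
Sum w = 33
Weighted avg = 1716/33
= 52.00


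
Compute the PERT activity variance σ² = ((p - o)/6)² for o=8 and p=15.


σ² = ((p - o) / 6)² = (p - o)² / 36
= (15 - 8)² / 36
= 7² / 36
= 49 / 36
= 1.3611


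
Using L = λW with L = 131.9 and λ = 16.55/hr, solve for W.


Little's law: L = λW → W = L / λ
= 131.9 / 16.55
= 7.97 hours


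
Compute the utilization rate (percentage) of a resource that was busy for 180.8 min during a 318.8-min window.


Utilization = busy / total × 100
= 180.8 / 318.8 × 100
= 56.7%


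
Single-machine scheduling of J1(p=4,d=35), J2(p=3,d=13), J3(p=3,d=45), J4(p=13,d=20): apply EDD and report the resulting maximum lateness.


EDD order: J2 → J4 → J1 → J3
Completion and lateness:
  J2: C=3, d=13, L=3-13=-10
  J4: C=16, d=20, L=16-20=-4
  J1: C=20, d=35, L=20-35=-15
  J3: C=23, d=45, L=23-45=-22
Lmax = max(-10, -4, -15, -22)
= -4


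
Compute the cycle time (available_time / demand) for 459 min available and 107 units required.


Cycle time = available time / demand
= 459 / 107
= 4.29 min/unit


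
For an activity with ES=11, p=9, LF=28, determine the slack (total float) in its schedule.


EF = ES + duration = 11 + 9 = 20
LS = LF - duration = 28 - 9 = 19
Total Float = LF - EF = 28 - 20
(or LS - ES = 19 - 11)
= 8


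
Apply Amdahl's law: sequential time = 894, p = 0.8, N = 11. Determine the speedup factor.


Amdahl's law: T_p = T × ((1-p) + p/N)
= 894 × ((1-0.8) + 0.8/11)
= 894 × (0.20 + 0.0727)
= 894 × 0.2727
= 243.82
Speedup = 894/243.82
= 3.67×


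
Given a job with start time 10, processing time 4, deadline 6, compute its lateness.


Completion = 10 + 4 = 14
Lateness = C - d = 14 - 6
= 8


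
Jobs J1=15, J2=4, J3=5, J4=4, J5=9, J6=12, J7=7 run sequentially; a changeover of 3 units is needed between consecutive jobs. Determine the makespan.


Makespan = Σ processing + (n-1) × setup
= (15 + 4 + 5 + 4 + 9 + 12 + 7) + (7-1)×3
= 56 + 18
= 74 time units


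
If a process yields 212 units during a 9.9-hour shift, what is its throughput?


Throughput = units / time
= 212 / 9.9
= 21.4 units/hour


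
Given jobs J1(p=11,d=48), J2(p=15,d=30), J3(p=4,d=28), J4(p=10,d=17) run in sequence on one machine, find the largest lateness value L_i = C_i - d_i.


Lateness per job (L = C - d):
  J1: C=11, d=48, L=-37
  J2: C=26, d=30, L=-4
  J3: C=30, d=28, L=2
  J4: C=40, d=17, L=23
Lmax = max(-37, -4, 2, 23)
= 23


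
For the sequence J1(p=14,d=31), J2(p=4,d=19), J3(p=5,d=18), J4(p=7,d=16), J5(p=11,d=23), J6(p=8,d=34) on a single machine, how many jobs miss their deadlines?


Completion vs due date:
  J1: C=14, d=31 → on time
  J2: C=18, d=19 → on time
  J3: C=23, d=18 → TARDY
  J4: C=30, d=16 → TARDY
  J5: C=41, d=23 → TARDY
  J6: C=49, d=34 → TARDY
Tardy jobs: J3, J4, J5, J6
Count = 4


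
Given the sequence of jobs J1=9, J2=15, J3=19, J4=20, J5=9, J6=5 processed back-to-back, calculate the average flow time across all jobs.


Completion times:
  J1: completes at 9
  J2: completes at 24
  J3: completes at 43
  J4: completes at 63
  J5: completes at 72
  J6: completes at 77
Sum = 288
Average = 288/6
= 48.00


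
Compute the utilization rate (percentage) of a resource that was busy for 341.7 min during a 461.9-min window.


Utilization = busy / total × 100
= 341.7 / 461.9 × 100
= 74.0%


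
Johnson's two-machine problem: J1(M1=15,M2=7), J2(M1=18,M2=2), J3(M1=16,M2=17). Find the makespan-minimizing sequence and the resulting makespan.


Johnson's rule:
Group 1 (M1≤M2, sort by M1): ['J3']
Group 2 (M1>M2, sort desc M2): ['J1', 'J2']
Sequence: J3 → J1 → J2
Makespan calculation:
  J3: M1 done=16, M2 done=33
  J1: M1 done=31, M2 done=40
  J2: M1 done=49, M2 done=51
= Sequence: J3 → J1 → J2, Makespan: 51


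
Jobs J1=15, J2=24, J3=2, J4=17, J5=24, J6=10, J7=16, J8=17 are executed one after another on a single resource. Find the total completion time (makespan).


Sequential makespan: sum all processing times
= 15 + 24 + 2 + 17 + 24 + 10 + 16 + 17
= 125 time units


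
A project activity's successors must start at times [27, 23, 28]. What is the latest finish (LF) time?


LF = min of all successor start times
Successors start at: [27, 23, 28]
LF = min(27, 23, 28)
= 23


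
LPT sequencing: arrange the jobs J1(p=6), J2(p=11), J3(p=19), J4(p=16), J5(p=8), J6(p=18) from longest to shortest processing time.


LPT: sort by longest processing time first
  J3: p=19
  J6: p=18
  J4: p=16
  J2: p=11
  J5: p=8
  J1: p=6
Order: J3 → J6 → J4 → J2 → J5 → J1


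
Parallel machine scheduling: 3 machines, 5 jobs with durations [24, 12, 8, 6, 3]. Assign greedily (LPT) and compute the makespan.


Jobs (LPT sorted): [24, 12, 8, 6, 3]
Machines: 3
  J=24 → Machine 1 (load: 0+24=24)
  J=12 → Machine 2 (load: 0+12=12)
  J=8 → Machine 3 (load: 0+8=8)
  J=6 → Machine 3 (load: 8+6=14)
  J=3 → Machine 2 (load: 12+3=15)
Machine loads: [24, 15, 14]
Makespan = max = 24 time units


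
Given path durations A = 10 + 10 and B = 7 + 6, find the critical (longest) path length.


Path A: 10 + 10 = 20
Path B: 7 + 6 = 13
Critical path = longest = max(20, 13)
= 20 (Path A)


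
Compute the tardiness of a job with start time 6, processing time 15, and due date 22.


Completion = start + processing = 6 + 15 = 21
Tardiness = max(0, C - d) = max(0, 21 - 22)
= max(0, -1)
= 0


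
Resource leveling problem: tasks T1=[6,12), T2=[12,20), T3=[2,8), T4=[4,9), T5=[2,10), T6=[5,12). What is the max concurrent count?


Check each time point for overlaps:
  t=6: 5 tasks active (T1, T3, T4, T5, T6)
Max concurrent = 5


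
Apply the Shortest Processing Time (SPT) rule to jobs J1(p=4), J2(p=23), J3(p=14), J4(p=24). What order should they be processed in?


SPT: sort by shortest processing time
  J1: p=4
  J3: p=14
  J2: p=23
  J4: p=24
Order: J1 → J3 → J2 → J4


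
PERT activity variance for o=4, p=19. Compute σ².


σ² = ((p - o) / 6)² = (p - o)² / 36
= (19 - 4)² / 36
= 15² / 36
= 225 / 36
= 6.2500


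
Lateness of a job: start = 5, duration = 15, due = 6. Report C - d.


Completion = 5 + 15 = 20
Lateness = C - d = 20 - 6
= 14


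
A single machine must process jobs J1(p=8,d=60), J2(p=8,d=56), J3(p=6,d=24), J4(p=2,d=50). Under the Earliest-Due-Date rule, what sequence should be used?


EDD: sort by earliest due date
  J3: d=24, p=6
  J4: d=50, p=2
  J2: d=56, p=8
  J1: d=60, p=8
Order: J3 → J4 → J2 → J1


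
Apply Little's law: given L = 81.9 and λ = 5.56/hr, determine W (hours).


Little's law: L = λW → W = L / λ
= 81.9 / 5.56
= 14.73 hours


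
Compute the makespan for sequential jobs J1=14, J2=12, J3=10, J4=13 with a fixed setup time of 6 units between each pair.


Makespan = Σ processing + (n-1) × setup
= (14 + 12 + 10 + 13) + (4-1)×6
= 49 + 18
= 67 time units


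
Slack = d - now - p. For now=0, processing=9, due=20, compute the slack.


Slack = due - current_time - processing
= 20 - 0 - 9
= 11


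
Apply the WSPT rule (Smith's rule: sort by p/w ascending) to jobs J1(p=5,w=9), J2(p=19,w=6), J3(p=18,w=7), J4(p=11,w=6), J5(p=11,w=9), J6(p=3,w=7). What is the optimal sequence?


WSPT (Smith's rule): sort by p/w ascending
  J6: p/w = 3/7 = 0.429
  J1: p/w = 5/9 = 0.556
  J5: p/w = 11/9 = 1.222
  J4: p/w = 11/6 = 1.833
  J3: p/w = 18/7 = 2.571
  J2: p/w = 19/6 = 3.167
Order: J6 → J1 → J5 → J4 → J3 → J2


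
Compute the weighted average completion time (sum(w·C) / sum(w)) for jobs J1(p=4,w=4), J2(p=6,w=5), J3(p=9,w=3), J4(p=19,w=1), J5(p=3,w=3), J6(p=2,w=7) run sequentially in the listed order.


Completion times:
  J1: C=4, w×C=4×4=16
  J2: C=10, w×C=5×10=50
  J3: C=19, w×C=3×19=57
  J4: C=38, w×C=1×38=38
  J5: C=41, w×C=3×41=123
  J6: C=43, w×C=7×43=301
Sum w×C = 585
Sum w = 23
Weighted avg = 585/23
= 25.43


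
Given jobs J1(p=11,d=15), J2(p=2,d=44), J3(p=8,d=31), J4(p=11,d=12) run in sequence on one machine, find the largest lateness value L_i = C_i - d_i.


Lateness per job (L = C - d):
  J1: C=11, d=15, L=-4
  J2: C=13, d=44, L=-31
  J3: C=21, d=31, L=-10
  J4: C=32, d=12, L=20
Lmax = max(-4, -31, -10, 20)
= 20


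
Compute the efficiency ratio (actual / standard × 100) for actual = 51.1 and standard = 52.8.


Efficiency = (actual / standard) × 100
= (51.1 / 52.8) × 100
= 96.8%


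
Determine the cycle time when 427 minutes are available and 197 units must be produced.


Cycle time = available time / demand
= 427 / 197
= 2.17 min/unit


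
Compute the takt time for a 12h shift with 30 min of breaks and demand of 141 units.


Available = 12×60 - 30 = 690 min
Takt time = 690 / 141
= 4.89 min/unit


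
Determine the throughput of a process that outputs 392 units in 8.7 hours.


Throughput = units / time
= 392 / 8.7
= 45.1 units/hour


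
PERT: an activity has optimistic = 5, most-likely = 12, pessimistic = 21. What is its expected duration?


te = (o + 4m + p) / 6
= (5 + 4×12 + 21) / 6
= (5 + 48 + 21) / 6
= 74 / 6
= 12.33


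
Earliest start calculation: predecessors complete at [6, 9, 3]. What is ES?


ES = max of all predecessor completion times
Predecessors: [6, 9, 3]
ES = max(6, 9, 3)
= 9


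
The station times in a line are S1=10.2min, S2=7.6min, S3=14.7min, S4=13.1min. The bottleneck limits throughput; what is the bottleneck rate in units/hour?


Bottleneck = longest station time
Station times: [10.2, 7.6, 14.7, 13.1]
Max = 14.7 min
Rate = 60 / 14.7
= 4.08 units/hour (bottleneck: 14.7min)


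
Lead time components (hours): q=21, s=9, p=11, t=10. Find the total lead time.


Lead time = queue + setup + processing + transit
= 21 + 9 + 11 + 10
= 51 hours


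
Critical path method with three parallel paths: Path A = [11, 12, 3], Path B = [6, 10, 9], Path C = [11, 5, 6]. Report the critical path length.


Path A: 11 + 12 + 3 = 26
Path B: 6 + 10 + 9 = 25
Path C: 11 + 5 + 6 = 22
Critical path = longest = max(26, 25, 22)
= 26 (Path A)


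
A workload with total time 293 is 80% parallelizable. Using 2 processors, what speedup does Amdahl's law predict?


Amdahl's law: T_p = T × ((1-p) + p/N)
= 293 × ((1-0.8) + 0.8/2)
= 293 × (0.20 + 0.4000)
= 293 × 0.6000
= 175.80
Speedup = 293/175.80
= 1.67×


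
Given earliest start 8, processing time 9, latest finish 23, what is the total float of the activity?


EF = ES + duration = 8 + 9 = 17
LS = LF - duration = 23 - 9 = 14
Total Float = LF - EF = 23 - 17
(or LS - ES = 14 - 8)
= 6


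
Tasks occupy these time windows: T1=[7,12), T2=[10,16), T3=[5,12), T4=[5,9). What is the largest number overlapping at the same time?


Check each time point for overlaps:
  t=7: 3 tasks active (T1, T3, T4)
Max concurrent = 3


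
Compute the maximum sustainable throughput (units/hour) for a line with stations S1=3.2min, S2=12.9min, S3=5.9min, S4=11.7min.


Bottleneck = longest station time
Station times: [3.2, 12.9, 5.9, 11.7]
Max = 12.9 min
Rate = 60 / 12.9
= 4.65 units/hour (bottleneck: 12.9min)


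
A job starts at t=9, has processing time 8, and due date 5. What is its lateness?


Completion = 9 + 8 = 17
Lateness = C - d = 17 - 5
= 12


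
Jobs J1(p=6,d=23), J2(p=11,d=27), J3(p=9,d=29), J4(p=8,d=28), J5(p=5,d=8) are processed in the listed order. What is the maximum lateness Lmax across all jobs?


Lateness per job (L = C - d):
  J1: C=6, d=23, L=-17
  J2: C=17, d=27, L=-10
  J3: C=26, d=29, L=-3
  J4: C=34, d=28, L=6
  J5: C=39, d=8, L=31
Lmax = max(-17, -10, -3, 6, 31)
= 31


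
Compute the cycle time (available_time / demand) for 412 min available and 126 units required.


Cycle time = available time / demand
= 412 / 126
= 3.27 min/unit


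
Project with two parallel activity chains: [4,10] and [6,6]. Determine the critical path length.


Path A: 4 + 10 = 14
Path B: 6 + 6 = 12
Critical path = longest = max(14, 12)
= 14 (Path A)


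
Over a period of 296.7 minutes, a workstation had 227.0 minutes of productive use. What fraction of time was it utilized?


Utilization = busy / total × 100
= 227.0 / 296.7 × 100
= 76.5%


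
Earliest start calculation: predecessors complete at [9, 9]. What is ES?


ES = max of all predecessor completion times
Predecessors: [9, 9]
ES = max(9, 9)
= 9


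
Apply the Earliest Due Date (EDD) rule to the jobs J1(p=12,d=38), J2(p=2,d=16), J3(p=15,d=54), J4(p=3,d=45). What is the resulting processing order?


EDD: sort by earliest due date
  J2: d=16, p=2
  J1: d=38, p=12
  J4: d=45, p=3
  J3: d=54, p=15
Order: J2 → J1 → J4 → J3


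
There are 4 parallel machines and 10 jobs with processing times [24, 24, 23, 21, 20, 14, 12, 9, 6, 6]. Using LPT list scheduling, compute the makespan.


Jobs (LPT sorted): [24, 24, 23, 21, 20, 14, 12, 9, 6, 6]
Machines: 4
  J=24 → Machine 1 (load: 0+24=24)
  J=24 → Machine 2 (load: 0+24=24)
  J=23 → Machine 3 (load: 0+23=23)
  J=21 → Machine 4 (load: 0+21=21)
  J=20 → Machine 4 (load: 21+20=41)
  J=14 → Machine 3 (load: 23+14=37)
  J=12 → Machine 1 (load: 24+12=36)
  J=9 → Machine 2 (load: 24+9=33)
  J=6 → Machine 2 (load: 33+6=39)
  J=6 → Machine 1 (load: 36+6=42)
Machine loads: [42, 39, 37, 41]
Makespan = max = 42 time units


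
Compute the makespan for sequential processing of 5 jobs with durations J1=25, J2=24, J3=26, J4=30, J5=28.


Sequential makespan: sum all processing times
= 25 + 24 + 26 + 30 + 28
= 133 time units


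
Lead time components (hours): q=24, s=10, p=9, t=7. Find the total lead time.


Lead time = queue + setup + processing + transit
= 24 + 10 + 9 + 7
= 50 hours


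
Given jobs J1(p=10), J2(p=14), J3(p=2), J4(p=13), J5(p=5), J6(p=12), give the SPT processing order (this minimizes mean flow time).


SPT: sort by shortest processing time
  J3: p=2
  J5: p=5
  J1: p=10
  J6: p=12
  J4: p=13
  J2: p=14
Order: J3 → J5 → J1 → J6 → J4 → J2


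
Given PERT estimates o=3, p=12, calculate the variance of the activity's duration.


σ² = ((p - o) / 6)² = (p - o)² / 36
= (12 - 3)² / 36
= 9² / 36
= 81 / 36
= 2.2500


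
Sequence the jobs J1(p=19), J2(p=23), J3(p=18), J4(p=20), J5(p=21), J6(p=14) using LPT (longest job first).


LPT: sort by longest processing time first
  J2: p=23
  J5: p=21
  J4: p=20
  J1: p=19
  J3: p=18
  J6: p=14
Order: J2 → J5 → J4 → J1 → J3 → J6


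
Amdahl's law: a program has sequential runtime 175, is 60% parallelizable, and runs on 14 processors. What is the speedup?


Amdahl's law: T_p = T × ((1-p) + p/N)
= 175 × ((1-0.6) + 0.6/14)
= 175 × (0.40 + 0.0429)
= 175 × 0.4429
= 77.50
Speedup = 175/77.50
= 2.26×


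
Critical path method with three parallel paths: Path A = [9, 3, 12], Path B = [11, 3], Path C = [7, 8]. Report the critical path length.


Path A: 9 + 3 + 12 = 24
Path B: 11 + 3 = 14
Path C: 7 + 8 = 15
Critical path = longest = max(24, 14, 15)
= 24 (Path A)


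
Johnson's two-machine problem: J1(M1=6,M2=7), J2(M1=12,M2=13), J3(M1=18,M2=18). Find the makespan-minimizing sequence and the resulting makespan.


Johnson's rule:
Group 1 (M1≤M2, sort by M1): ['J1', 'J2', 'J3']
Group 2 (M1>M2, sort desc M2): []
Sequence: J1 → J2 → J3
Makespan calculation:
  J1: M1 done=6, M2 done=13
  J2: M1 done=18, M2 done=31
  J3: M1 done=36, M2 done=54
= Sequence: J1 → J2 → J3, Makespan: 54


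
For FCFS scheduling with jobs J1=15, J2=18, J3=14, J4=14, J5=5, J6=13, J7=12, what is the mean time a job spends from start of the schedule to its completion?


Completion times:
  J1: completes at 15
  J2: completes at 33
  J3: completes at 47
  J4: completes at 61
  J5: completes at 66
  J6: completes at 79
  J7: completes at 91
Sum = 392
Average = 392/7
= 56.00


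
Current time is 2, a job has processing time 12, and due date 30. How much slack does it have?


Slack = due - current_time - processing
= 30 - 2 - 12
= 16


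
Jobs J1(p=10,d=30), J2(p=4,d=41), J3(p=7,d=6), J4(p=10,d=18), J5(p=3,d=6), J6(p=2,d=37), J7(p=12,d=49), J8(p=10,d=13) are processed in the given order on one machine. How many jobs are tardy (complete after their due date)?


Completion vs due date:
  J1: C=10, d=30 → on time
  J2: C=14, d=41 → on time
  J3: C=21, d=6 → TARDY
  J4: C=31, d=18 → TARDY
  J5: C=34, d=6 → TARDY
  J6: C=36, d=37 → on time
  J7: C=48, d=49 → on time
  J8: C=58, d=13 → TARDY
Tardy jobs: J3, J4, J5, J8
Count = 4


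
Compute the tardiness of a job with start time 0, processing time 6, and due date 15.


Completion = start + processing = 0 + 6 = 6
Tardiness = max(0, C - d) = max(0, 6 - 15)
= max(0, -9)
= 0


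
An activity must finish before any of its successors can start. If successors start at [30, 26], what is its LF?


LF = min of all successor start times
Successors start at: [30, 26]
LF = min(30, 26)
= 26


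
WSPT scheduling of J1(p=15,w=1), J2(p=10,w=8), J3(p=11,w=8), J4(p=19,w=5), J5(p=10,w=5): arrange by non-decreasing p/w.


WSPT (Smith's rule): sort by p/w ascending
  J2: p/w = 10/8 = 1.250
  J3: p/w = 11/8 = 1.375
  J5: p/w = 10/5 = 2.000
  J4: p/w = 19/5 = 3.800
  J1: p/w = 15/1 = 15.000
Order: J2 → J3 → J5 → J4 → J1


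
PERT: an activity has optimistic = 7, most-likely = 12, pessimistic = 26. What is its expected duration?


te = (o + 4m + p) / 6
= (7 + 4×12 + 26) / 6
= (7 + 48 + 26) / 6
= 81 / 6
= 13.50


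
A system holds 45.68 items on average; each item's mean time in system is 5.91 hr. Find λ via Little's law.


Little's law: L = λW → λ = L / W
= 45.68 / 5.91
= 7.73 per hour


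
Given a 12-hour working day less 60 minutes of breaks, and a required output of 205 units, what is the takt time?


Available = 12×60 - 60 = 660 min
Takt time = 660 / 205
= 3.22 min/unit


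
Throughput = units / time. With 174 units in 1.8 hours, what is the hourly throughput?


Throughput = units / time
= 174 / 1.8
= 96.7 units/hour


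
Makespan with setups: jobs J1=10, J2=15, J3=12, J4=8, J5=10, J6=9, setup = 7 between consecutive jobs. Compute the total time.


Makespan = Σ processing + (n-1) × setup
= (10 + 15 + 12 + 8 + 10 + 9) + (6-1)×7
= 64 + 35
= 99 time units


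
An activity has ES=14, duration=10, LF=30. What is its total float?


EF = ES + duration = 14 + 10 = 24
LS = LF - duration = 30 - 10 = 20
Total Float = LF - EF = 30 - 24
(or LS - ES = 20 - 14)
= 6


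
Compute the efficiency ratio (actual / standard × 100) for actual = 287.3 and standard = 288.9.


Efficiency = (actual / standard) × 100
= (287.3 / 288.9) × 100
= 99.4%


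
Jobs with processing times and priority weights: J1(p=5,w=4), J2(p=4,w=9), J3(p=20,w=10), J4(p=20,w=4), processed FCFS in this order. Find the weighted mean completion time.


Completion times:
  J1: C=5, w×C=4×5=20
  J2: C=9, w×C=9×9=81
  J3: C=29, w×C=10×29=290
  J4: C=49, w×C=4×49=196
Sum w×C = 587
Sum w = 27
Weighted avg = 587/27
= 21.74


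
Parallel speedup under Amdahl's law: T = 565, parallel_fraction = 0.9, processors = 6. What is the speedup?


Amdahl's law: T_p = T × ((1-p) + p/N)
= 565 × ((1-0.9) + 0.9/6)
= 565 × (0.10 + 0.1500)
= 565 × 0.2500
= 141.25
Speedup = 565/141.25
= 4.00×


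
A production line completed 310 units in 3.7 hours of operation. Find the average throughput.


Throughput = units / time
= 310 / 3.7
= 83.8 units/hour


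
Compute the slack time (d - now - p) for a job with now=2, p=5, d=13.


Slack = due - current_time - processing
= 13 - 2 - 5
= 6


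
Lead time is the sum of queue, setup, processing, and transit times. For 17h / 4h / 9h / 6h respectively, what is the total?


Lead time = queue + setup + processing + transit
= 17 + 4 + 9 + 6
= 36 hours


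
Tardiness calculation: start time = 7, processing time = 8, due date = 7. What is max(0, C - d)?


Completion = start + processing = 7 + 8 = 15
Tardiness = max(0, C - d) = max(0, 15 - 7)
= max(0, 8)
= 8


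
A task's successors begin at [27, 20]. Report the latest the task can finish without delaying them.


LF = min of all successor start times
Successors start at: [27, 20]
LF = min(27, 20)
= 20


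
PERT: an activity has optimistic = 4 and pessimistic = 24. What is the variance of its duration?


σ² = ((p - o) / 6)² = (p - o)² / 36
= (24 - 4)² / 36
= 20² / 36
= 400 / 36
= 11.1111


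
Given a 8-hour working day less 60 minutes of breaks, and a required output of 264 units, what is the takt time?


Available = 8×60 - 60 = 420 min
Takt time = 420 / 264
= 1.59 min/unit


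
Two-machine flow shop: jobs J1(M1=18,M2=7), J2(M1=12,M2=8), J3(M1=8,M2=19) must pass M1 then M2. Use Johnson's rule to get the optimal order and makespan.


Johnson's rule:
Group 1 (M1≤M2, sort by M1): ['J3']
Group 2 (M1>M2, sort desc M2): ['J2', 'J1']
Sequence: J3 → J2 → J1
Makespan calculation:
  J3: M1 done=8, M2 done=27
  J2: M1 done=20, M2 done=35
  J1: M1 done=38, M2 done=45
= Sequence: J3 → J2 → J1, Makespan: 45


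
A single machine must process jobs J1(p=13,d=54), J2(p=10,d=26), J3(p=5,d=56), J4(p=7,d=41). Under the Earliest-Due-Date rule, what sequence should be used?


EDD: sort by earliest due date
  J2: d=26, p=10
  J4: d=41, p=7
  J1: d=54, p=13
  J3: d=56, p=5
Order: J2 → J4 → J1 → J3


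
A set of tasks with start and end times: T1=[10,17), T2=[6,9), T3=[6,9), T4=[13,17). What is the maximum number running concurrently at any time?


Check each time point for overlaps:
  t=6: 2 tasks active (T2, T3)
Max concurrent = 2


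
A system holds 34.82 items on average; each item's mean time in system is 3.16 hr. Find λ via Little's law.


Little's law: L = λW → λ = L / W
= 34.82 / 3.16
= 11.02 per hour


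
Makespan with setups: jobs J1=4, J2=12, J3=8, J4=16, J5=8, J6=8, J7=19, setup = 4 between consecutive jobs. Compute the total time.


Makespan = Σ processing + (n-1) × setup
= (4 + 12 + 8 + 16 + 8 + 8 + 19) + (7-1)×4
= 75 + 24
= 99 time units


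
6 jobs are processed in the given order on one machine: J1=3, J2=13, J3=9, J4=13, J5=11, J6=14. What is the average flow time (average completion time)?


Completion times:
  J1: completes at 3
  J2: completes at 16
  J3: completes at 25
  J4: completes at 38
  J5: completes at 49
  J6: completes at 63
Sum = 194
Average = 194/6
= 32.33


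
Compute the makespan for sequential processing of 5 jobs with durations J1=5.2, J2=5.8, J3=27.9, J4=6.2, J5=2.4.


Sequential makespan: sum all processing times
= 5.2 + 5.8 + 27.9 + 6.2 + 2.4
= 47.5 time units


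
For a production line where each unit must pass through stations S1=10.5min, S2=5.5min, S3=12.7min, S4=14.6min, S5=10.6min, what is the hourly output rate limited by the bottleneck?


Bottleneck = longest station time
Station times: [10.5, 5.5, 12.7, 14.6, 10.6]
Max = 14.6 min
Rate = 60 / 14.6
= 4.11 units/hour (bottleneck: 14.6min)


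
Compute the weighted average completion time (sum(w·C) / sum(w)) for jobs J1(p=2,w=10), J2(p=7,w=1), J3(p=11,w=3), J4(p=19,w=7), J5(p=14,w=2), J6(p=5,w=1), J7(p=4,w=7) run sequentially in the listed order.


Completion times:
  J1: C=2, w×C=10×2=20
  J2: C=9, w×C=1×9=9
  J3: C=20, w×C=3×20=60
  J4: C=39, w×C=7×39=273
  J5: C=53, w×C=2×53=106
  J6: C=58, w×C=1×58=58
  J7: C=62, w×C=7×62=434
Sum w×C = 960
Sum w = 31
Weighted avg = 960/31
= 30.97


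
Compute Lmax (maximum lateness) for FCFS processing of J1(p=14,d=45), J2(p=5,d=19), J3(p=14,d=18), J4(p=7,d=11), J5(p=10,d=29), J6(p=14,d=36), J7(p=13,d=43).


Lateness per job (L = C - d):
  J1: C=14, d=45, L=-31
  J2: C=19, d=19, L=0
  J3: C=33, d=18, L=15
  J4: C=40, d=11, L=29
  J5: C=50, d=29, L=21
  J6: C=64, d=36, L=28
  J7: C=77, d=43, L=34
Lmax = max(-31, 0, 15, 29, 21, 28, 34)
= 34


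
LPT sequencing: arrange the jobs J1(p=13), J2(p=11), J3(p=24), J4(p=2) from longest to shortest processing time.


LPT: sort by longest processing time first
  J3: p=24
  J1: p=13
  J2: p=11
  J4: p=2
Order: J3 → J1 → J2 → J4


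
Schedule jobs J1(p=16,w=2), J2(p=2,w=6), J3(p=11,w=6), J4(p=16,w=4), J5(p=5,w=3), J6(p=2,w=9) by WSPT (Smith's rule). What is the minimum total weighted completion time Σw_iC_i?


WSPT order (by p/w): J6 → J2 → J5 → J3 → J4 → J1
  J6: C=2, w·C=9×2=18
  J2: C=4, w·C=6×4=24
  J5: C=9, w·C=3×9=27
  J3: C=20, w·C=6×20=120
  J4: C=36, w·C=4×36=144
  J1: C=52, w·C=2×52=104
Σ w·C = 437
= 437


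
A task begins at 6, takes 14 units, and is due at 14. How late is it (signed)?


Completion = 6 + 14 = 20
Lateness = C - d = 20 - 14
= 6


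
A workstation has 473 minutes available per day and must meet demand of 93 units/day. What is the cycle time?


Cycle time = available time / demand
= 473 / 93
= 5.09 min/unit


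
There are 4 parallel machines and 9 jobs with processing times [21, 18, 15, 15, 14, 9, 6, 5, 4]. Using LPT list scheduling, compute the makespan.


Jobs (LPT sorted): [21, 18, 15, 15, 14, 9, 6, 5, 4]
Machines: 4
  J=21 → Machine 1 (load: 0+21=21)
  J=18 → Machine 2 (load: 0+18=18)
  J=15 → Machine 3 (load: 0+15=15)
  J=15 → Machine 4 (load: 0+15=15)
  J=14 → Machine 3 (load: 15+14=29)
  J=9 → Machine 4 (load: 15+9=24)
  J=6 → Machine 2 (load: 18+6=24)
  J=5 → Machine 1 (load: 21+5=26)
  J=4 → Machine 2 (load: 24+4=28)
Machine loads: [26, 28, 29, 24]
Makespan = max = 29 time units


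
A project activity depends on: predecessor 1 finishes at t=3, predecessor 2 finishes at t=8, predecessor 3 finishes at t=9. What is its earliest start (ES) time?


ES = max of all predecessor completion times
Predecessors: [3, 8, 9]
ES = max(3, 8, 9)
= 9


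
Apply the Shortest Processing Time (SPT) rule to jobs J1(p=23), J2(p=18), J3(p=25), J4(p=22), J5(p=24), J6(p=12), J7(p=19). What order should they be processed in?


SPT: sort by shortest processing time
  J6: p=12
  J2: p=18
  J7: p=19
  J4: p=22
  J1: p=23
  J5: p=24
  J3: p=25
Order: J6 → J2 → J7 → J4 → J1 → J5 → J3


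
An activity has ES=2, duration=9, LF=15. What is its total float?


EF = ES + duration = 2 + 9 = 11
LS = LF - duration = 15 - 9 = 6
Total Float = LF - EF = 15 - 11
(or LS - ES = 6 - 2)
= 4


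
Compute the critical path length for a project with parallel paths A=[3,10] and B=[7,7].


Path A: 3 + 10 = 13
Path B: 7 + 7 = 14
Critical path = longest = max(13, 14)
= 14 (Path B)


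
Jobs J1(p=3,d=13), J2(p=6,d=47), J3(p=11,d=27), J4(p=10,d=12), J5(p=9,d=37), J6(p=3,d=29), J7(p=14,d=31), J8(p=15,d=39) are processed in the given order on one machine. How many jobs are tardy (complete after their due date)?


Completion vs due date:
  J1: C=3, d=13 → on time
  J2: C=9, d=47 → on time
  J3: C=20, d=27 → on time
  J4: C=30, d=12 → TARDY
  J5: C=39, d=37 → TARDY
  J6: C=42, d=29 → TARDY
  J7: C=56, d=31 → TARDY
  J8: C=71, d=39 → TARDY
Tardy jobs: J4, J5, J6, J7, J8
Count = 5


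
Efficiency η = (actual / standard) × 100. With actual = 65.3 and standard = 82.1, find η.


Efficiency = (actual / standard) × 100
= (65.3 / 82.1) × 100
= 79.5%


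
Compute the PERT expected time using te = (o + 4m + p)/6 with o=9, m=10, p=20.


te = (o + 4m + p) / 6
= (9 + 4×10 + 20) / 6
= (9 + 40 + 20) / 6
= 69 / 6
= 11.50


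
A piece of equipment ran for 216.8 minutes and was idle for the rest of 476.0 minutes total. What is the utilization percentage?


Utilization = busy / total × 100
= 216.8 / 476.0 × 100
= 45.5%


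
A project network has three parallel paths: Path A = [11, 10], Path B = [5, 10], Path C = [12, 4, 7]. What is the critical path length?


Path A: 11 + 10 = 21
Path B: 5 + 10 = 15
Path C: 12 + 4 + 7 = 23
Critical path = longest = max(21, 15, 23)
= 23 (Path C)


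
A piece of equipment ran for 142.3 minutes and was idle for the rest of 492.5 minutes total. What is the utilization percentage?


Utilization = busy / total × 100
= 142.3 / 492.5 × 100
= 28.9%


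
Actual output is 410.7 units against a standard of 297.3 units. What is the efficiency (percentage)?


Efficiency = (actual / standard) × 100
= (410.7 / 297.3) × 100
= 138.1%


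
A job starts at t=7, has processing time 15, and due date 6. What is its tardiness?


Completion = start + processing = 7 + 15 = 22
Tardiness = max(0, C - d) = max(0, 22 - 6)
= max(0, 16)
= 16


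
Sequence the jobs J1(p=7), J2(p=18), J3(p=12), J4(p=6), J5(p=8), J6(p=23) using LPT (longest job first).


LPT: sort by longest processing time first
  J6: p=23
  J2: p=18
  J3: p=12
  J5: p=8
  J1: p=7
  J4: p=6
Order: J6 → J2 → J3 → J5 → J1 → J4


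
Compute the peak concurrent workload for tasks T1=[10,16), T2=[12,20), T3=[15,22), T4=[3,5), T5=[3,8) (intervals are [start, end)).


Check each time point for overlaps:
  t=15: 3 tasks active (T1, T2, T3)
Max concurrent = 3


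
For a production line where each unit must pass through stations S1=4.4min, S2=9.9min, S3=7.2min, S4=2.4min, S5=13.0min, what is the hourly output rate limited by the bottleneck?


Bottleneck = longest station time
Station times: [4.4, 9.9, 7.2, 2.4, 13.0]
Max = 13.0 min
Rate = 60 / 13.0
= 4.62 units/hour (bottleneck: 13.0min)


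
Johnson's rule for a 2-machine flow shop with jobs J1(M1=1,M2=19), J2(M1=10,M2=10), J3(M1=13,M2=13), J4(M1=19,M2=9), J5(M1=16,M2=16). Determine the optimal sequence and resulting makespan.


Johnson's rule:
Group 1 (M1≤M2, sort by M1): ['J1', 'J2', 'J3', 'J5']
Group 2 (M1>M2, sort desc M2): ['J4']
Sequence: J1 → J2 → J3 → J5 → J4
Makespan calculation:
  J1: M1 done=1, M2 done=20
  J2: M1 done=11, M2 done=30
  J3: M1 done=24, M2 done=43
  J5: M1 done=40, M2 done=59
  J4: M1 done=59, M2 done=68
= Sequence: J1 → J2 → J3 → J5 → J4, Makespan: 68


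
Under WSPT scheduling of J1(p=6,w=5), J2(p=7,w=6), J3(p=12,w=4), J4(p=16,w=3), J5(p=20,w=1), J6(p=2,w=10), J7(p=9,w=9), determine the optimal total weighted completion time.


WSPT order (by p/w): J6 → J7 → J2 → J1 → J3 → J4 → J5
  J6: C=2, w·C=10×2=20
  J7: C=11, w·C=9×11=99
  J2: C=18, w·C=6×18=108
  J1: C=24, w·C=5×24=120
  J3: C=36, w·C=4×36=144
  J4: C=52, w·C=3×52=156
  J5: C=72, w·C=1×72=72
Σ w·C = 719
= 719


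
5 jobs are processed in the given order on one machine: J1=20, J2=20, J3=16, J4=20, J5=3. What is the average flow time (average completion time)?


Completion times:
  J1: completes at 20
  J2: completes at 40
  J3: completes at 56
  J4: completes at 76
  J5: completes at 79
Sum = 271
Average = 271/5
= 54.20


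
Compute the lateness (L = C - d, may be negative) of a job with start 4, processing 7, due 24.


Completion = 4 + 7 = 11
Lateness = C - d = 11 - 24
= -13


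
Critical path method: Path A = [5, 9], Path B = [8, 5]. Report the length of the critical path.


Path A: 5 + 9 = 14
Path B: 8 + 5 = 13
Critical path = longest = max(14, 13)
= 14 (Path A)


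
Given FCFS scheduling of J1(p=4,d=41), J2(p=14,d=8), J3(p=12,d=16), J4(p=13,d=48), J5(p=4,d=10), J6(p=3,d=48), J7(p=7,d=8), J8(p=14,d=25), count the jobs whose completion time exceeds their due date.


Completion vs due date:
  J1: C=4, d=41 → on time
  J2: C=18, d=8 → TARDY
  J3: C=30, d=16 → TARDY
  J4: C=43, d=48 → on time
  J5: C=47, d=10 → TARDY
  J6: C=50, d=48 → TARDY
  J7: C=57, d=8 → TARDY
  J8: C=71, d=25 → TARDY
Tardy jobs: J2, J3, J5, J6, J7, J8
Count = 6


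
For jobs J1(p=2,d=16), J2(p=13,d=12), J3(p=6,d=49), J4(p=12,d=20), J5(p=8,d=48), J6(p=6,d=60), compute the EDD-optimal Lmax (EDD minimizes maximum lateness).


EDD order: J2 → J1 → J4 → J5 → J3 → J6
Completion and lateness:
  J2: C=13, d=12, L=13-12=1
  J1: C=15, d=16, L=15-16=-1
  J4: C=27, d=20, L=27-20=7
  J5: C=35, d=48, L=35-48=-13
  J3: C=41, d=49, L=41-49=-8
  J6: C=47, d=60, L=47-60=-13
Lmax = max(1, -1, 7, -13, -8, -13)
= 7
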